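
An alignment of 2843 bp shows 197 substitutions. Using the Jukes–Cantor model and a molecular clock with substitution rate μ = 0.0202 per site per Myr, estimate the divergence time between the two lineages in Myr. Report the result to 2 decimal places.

1.80

p = 197/2843 ≈ 0.069293.
d = −(3/4) ln(1 − 4p/3) = −0.75 ln(1 − 0.092391) = −0.75 ln(0.907609)
  = −0.75 × (-0.096942) = 0.072707 substitutions/site.
Under a molecular clock d = 2μt, so t = d/(2μ) = 0.072707 / (2 × 0.0202) = 1.80 Myr.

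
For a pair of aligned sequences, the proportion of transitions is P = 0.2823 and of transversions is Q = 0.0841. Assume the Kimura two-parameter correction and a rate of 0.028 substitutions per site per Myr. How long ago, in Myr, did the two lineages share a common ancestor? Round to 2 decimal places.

Under the Kimura two-parameter model, d = −½ ln(1 − 2P − Q) − ¼ ln(1 − 2Q).
1 − 2P − Q = 0.3513, giving −½ ln(0.3513) = 0.523057.
1 − 2Q = 0.8318, giving −¼ ln(0.8318) = 0.046041.
d = 0.523057 + 0.046041 = 0.569098.
Under a molecular clock d = 2μt, so t = d/(2μ) = 0.569098 / (2 × 0.028) = 10.16 Myr.

10.16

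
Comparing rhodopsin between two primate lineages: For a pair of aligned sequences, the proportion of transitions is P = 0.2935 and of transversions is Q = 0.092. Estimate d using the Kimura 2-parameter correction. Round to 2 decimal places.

0.62

Under the Kimura two-parameter model, d = −½ ln(1 − 2P − Q) − ¼ ln(1 − 2Q).
1 − 2P − Q = 0.321, giving −½ ln(0.321) = 0.568157.
1 − 2Q = 0.816, giving −¼ ln(0.816) = 0.050835.
d = 0.568157 + 0.050835 = 0.618992.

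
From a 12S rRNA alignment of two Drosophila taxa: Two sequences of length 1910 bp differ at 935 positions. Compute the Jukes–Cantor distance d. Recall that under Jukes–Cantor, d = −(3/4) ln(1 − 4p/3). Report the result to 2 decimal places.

p = 935/1910 ≈ 0.489529.
d = −(3/4) ln(1 − 4p/3) = −0.75 ln(1 − 0.652705) = −0.75 ln(0.347295)
  = −0.75 × (-1.057581) = 0.793186 substitutions/site.

0.79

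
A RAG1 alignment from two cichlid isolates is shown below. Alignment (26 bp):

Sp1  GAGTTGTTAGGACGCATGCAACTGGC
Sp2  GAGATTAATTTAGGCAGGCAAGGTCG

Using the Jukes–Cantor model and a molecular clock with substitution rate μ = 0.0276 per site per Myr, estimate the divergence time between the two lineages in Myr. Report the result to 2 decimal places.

The sequences differ at 14 of 26 sites, so p = 14/26 ≈ 0.538462.
d = −(3/4) ln(1 − 4p/3) = −0.75 ln(1 − 0.717949) = −0.75 ln(0.282051)
  = −0.75 × (-1.265667) = 0.949250 substitutions/site.
Under a molecular clock d = 2μt, so t = d/(2μ) = 0.949250 / (2 × 0.0276) = 17.20 Myr.

17.20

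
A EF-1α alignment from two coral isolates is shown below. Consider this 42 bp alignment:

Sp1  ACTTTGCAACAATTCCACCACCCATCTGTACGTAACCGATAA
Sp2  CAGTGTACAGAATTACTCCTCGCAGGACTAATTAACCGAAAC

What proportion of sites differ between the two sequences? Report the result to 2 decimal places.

0.48

The sequences differ at 20 of 42 positions.
p = 20/42 = 0.476190… ≈ 0.48 (to 2 d.p.).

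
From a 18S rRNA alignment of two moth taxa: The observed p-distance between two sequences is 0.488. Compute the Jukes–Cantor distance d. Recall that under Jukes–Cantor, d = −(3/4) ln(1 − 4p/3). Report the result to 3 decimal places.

d = −(3/4) ln(1 − 4p/3) = −0.75 ln(1 − 0.650667) = −0.75 ln(0.349333)
  = −0.75 × (-1.051730) = 0.788798 substitutions/site.

0.789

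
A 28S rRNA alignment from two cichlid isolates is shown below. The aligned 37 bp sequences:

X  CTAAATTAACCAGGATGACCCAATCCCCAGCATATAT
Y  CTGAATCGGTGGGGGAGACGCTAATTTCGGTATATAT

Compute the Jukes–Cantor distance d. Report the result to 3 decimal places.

The sequences differ at 17 of 37 sites, so p = 17/37 ≈ 0.459459.
d = −(3/4) ln(1 − 4p/3) = −0.75 ln(1 − 0.612612) = −0.75 ln(0.387388)
  = −0.75 × (-0.948329) = 0.711247 substitutions/site.

0.711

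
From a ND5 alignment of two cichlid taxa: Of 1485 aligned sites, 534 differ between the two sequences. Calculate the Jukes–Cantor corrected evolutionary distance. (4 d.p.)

0.4897

p = 534/1485 ≈ 0.359596.
d = −(3/4) ln(1 − 4p/3) = −0.75 ln(1 − 0.479461) = −0.75 ln(0.520539)
  = −0.75 × (-0.652890) = 0.489668 substitutions/site.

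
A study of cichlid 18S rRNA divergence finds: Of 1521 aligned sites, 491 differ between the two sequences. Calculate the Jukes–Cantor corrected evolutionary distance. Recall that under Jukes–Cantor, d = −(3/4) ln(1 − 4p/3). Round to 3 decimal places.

p = 491/1521 ≈ 0.322814.
d = −(3/4) ln(1 − 4p/3) = −0.75 ln(1 − 0.430419) = −0.75 ln(0.569581)
  = −0.75 × (-0.562854) = 0.422141 substitutions/site.

0.422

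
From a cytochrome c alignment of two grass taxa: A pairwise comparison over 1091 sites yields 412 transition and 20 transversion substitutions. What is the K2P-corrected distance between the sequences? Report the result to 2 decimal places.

0.75

P = 412/1091 ≈ 0.377635 and Q = 20/1091 ≈ 0.018332.
Under the Kimura two-parameter model, d = −½ ln(1 − 2P − Q) − ¼ ln(1 − 2Q).
1 − 2P − Q = 0.226398, giving −½ ln(0.226398) = 0.742730.
1 − 2Q = 0.963336, giving −¼ ln(0.963336) = 0.009338.
d = 0.742730 + 0.009338 = 0.752068.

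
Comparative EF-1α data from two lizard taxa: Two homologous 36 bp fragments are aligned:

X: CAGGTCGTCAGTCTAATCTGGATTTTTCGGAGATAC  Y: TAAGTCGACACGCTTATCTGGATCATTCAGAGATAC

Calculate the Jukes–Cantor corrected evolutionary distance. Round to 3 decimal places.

0.304

The sequences differ at 9 of 36 sites (1, 3, 8, 11, 12, 15, 24, 25, 29), so p = 9/36 = 0.25.
d = −(3/4) ln(1 − 4p/3) = −0.75 ln(1 − 0.333333) = −0.75 ln(0.666667)
  = −0.75 × (-0.405465) = 0.304099 substitutions/site.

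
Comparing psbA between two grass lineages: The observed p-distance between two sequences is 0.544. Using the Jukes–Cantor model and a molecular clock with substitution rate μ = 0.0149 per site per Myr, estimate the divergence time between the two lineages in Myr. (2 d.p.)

32.52

d = −(3/4) ln(1 − 4p/3) = −0.75 ln(1 − 0.725333) = −0.75 ln(0.274667)
  = −0.75 × (-1.292196) = 0.969147 substitutions/site.
Under a molecular clock d = 2μt, so t = d/(2μ) = 0.969147 / (2 × 0.0149) = 32.52 Myr.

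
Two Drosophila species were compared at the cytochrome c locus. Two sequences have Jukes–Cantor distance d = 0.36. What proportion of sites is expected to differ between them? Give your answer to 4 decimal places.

p = (3/4)(1 − e^(−4d/3)) = 0.75 × (1 − e^(-0.48)) = 0.75 × (1 − 0.618783) = 0.285913.

0.2859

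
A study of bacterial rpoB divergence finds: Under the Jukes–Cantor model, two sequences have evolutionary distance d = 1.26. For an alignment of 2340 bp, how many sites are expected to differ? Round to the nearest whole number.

1428

Invert JC69: p = (3/4)(1 − e^(−4d/3)) = 0.75 × (1 − e^(-1.68)) = 0.75 × (1 − 0.186374) = 0.610220.
Expected differing sites = pL ≈ 0.610220 × 2340 = 1427.9148 ≈ 1428.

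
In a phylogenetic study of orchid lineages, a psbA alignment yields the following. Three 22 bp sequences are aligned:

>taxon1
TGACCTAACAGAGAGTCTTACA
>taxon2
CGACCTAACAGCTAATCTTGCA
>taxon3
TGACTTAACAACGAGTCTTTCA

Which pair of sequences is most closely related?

taxon1 and taxon3

taxon1–taxon2: 5/22 differ, p = 0.227, d = 0.271.
taxon1–taxon3: 4/22 differ, p = 0.182, d = 0.208.
taxon2–taxon3: 6/22 differ, p = 0.273, d = 0.339.
The smallest distance is between taxon1 and taxon3.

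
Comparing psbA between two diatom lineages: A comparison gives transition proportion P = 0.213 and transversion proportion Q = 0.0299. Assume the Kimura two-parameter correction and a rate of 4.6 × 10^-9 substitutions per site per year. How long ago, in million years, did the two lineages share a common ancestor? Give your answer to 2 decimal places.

34.75

Under the Kimura two-parameter model, d = −½ ln(1 − 2P − Q) − ¼ ln(1 − 2Q).
1 − 2P − Q = 0.5441, giving −½ ln(0.5441) = 0.304311.
1 − 2Q = 0.9402, giving −¼ ln(0.9402) = 0.015416.
d = 0.304311 + 0.015416 = 0.319727.
Under a molecular clock d = 2μt, so t = d/(2μ) = 0.319727 / (2 × 4.6 × 10^-9) = 34.75 million years.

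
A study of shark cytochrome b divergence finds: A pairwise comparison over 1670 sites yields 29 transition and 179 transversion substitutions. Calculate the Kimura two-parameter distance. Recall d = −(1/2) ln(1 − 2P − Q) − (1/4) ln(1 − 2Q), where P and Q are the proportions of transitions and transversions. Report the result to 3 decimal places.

0.137

P = 29/1670 ≈ 0.017365 and Q = 179/1670 ≈ 0.107186.
Under the Kimura two-parameter model, d = −½ ln(1 − 2P − Q) − ¼ ln(1 − 2Q).
1 − 2P − Q = 0.858084, giving −½ ln(0.858084) = 0.076527.
1 − 2Q = 0.785628, giving −¼ ln(0.785628) = 0.060318.
d = 0.076527 + 0.060318 = 0.136845.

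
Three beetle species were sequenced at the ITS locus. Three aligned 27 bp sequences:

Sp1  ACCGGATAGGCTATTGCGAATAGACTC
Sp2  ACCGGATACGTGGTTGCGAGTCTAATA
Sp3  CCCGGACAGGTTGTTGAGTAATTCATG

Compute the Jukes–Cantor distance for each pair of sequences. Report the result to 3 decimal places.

Sp1–Sp2: 9/27 sites differ → p ≈ 0.333333, d = −0.75 ln(1 − 0.444444) = 0.440839 ≈ 0.441.
Sp1–Sp3: 12/27 sites differ → p ≈ 0.444444, d = −0.75 ln(1 − 0.592592) = 0.673455 ≈ 0.673.
Sp2–Sp3: 11/27 sites differ → p ≈ 0.407407, d = −0.75 ln(1 − 0.543209) = 0.587647 ≈ 0.588.

d(Sp1,Sp2) = 0.441, d(Sp1,Sp3) = 0.673, d(Sp2,Sp3) = 0.588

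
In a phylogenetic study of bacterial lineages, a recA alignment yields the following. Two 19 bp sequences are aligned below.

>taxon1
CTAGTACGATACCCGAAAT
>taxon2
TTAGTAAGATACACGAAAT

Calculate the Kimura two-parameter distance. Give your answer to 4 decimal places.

Of 19 sites, 1 differences are transitions and 2 are transversions, so P = 1/19 ≈ 0.052632 and Q = 2/19 ≈ 0.105263.
Under the Kimura two-parameter model, d = −½ ln(1 − 2P − Q) − ¼ ln(1 − 2Q).
1 − 2P − Q = 0.789473, giving −½ ln(0.789473) = 0.118195.
1 − 2Q = 0.789474, giving −¼ ln(0.789474) = 0.059097.
d = 0.118195 + 0.059097 = 0.177292.

0.1773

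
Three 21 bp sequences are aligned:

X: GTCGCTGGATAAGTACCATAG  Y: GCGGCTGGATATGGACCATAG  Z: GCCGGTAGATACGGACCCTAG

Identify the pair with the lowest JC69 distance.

X–Y: 4/21 differ, p = 0.190, d = 0.220.
X–Z: 6/21 differ, p = 0.286, d = 0.360.
Y–Z: 5/21 differ, p = 0.238, d = 0.286.
The smallest distance is between X and Y.

X and Y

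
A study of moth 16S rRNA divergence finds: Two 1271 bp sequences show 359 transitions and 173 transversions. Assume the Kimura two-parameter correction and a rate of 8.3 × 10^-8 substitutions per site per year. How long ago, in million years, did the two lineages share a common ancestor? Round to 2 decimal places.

4.12

P = 359/1271 ≈ 0.282455 and Q = 173/1271 ≈ 0.136113.
Under the Kimura two-parameter model, d = −½ ln(1 − 2P − Q) − ¼ ln(1 − 2Q).
1 − 2P − Q = 0.298977, giving −½ ln(0.298977) = 0.603694.
1 − 2Q = 0.727774, giving −¼ ln(0.727774) = 0.079441.
d = 0.603694 + 0.079441 = 0.683135.
Under a molecular clock d = 2μt, so t = d/(2μ) = 0.683135 / (2 × 8.3 × 10^-8) = 4.12 million years.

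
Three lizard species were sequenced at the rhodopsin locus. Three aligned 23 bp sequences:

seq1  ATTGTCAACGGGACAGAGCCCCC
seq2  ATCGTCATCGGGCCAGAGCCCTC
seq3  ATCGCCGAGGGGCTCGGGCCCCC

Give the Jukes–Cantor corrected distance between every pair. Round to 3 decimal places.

d(seq1,seq2) = 0.198, d(seq1,seq3) = 0.467, d(seq2,seq3) = 0.467

seq1–seq2: 4/23 sites differ → p ≈ 0.173913, d = −0.75 ln(1 − 0.231884) = 0.197861 ≈ 0.198.
seq1–seq3: 8/23 sites differ → p ≈ 0.347826, d = −0.75 ln(1 − 0.463768) = 0.467391 ≈ 0.467.
seq2–seq3: 8/23 sites differ → p ≈ 0.347826, d = −0.75 ln(1 − 0.463768) = 0.467391 ≈ 0.467.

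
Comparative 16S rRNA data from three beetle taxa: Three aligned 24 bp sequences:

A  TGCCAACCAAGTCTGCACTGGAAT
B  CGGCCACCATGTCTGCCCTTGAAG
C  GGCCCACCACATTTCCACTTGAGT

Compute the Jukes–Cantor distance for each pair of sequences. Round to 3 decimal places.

A–B: 7/24 sites differ → p ≈ 0.291667, d = −0.75 ln(1 − 0.388889) = 0.369358 ≈ 0.369.
A–C: 8/24 sites differ → p ≈ 0.333333, d = −0.75 ln(1 − 0.444444) = 0.440839 ≈ 0.441.
B–C: 9/24 sites differ → p = 0.375, d = −0.75 ln(1 − 0.5) = 0.519860 ≈ 0.520.

d(A,B) = 0.369, d(A,C) = 0.441, d(B,C) = 0.520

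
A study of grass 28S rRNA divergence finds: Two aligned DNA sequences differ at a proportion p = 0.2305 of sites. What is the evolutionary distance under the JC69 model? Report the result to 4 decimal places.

0.2754

d = −(3/4) ln(1 − 4p/3) = −0.75 ln(1 − 0.307333) = −0.75 ln(0.692667)
  = −0.75 × (-0.367206) = 0.275405 substitutions/site.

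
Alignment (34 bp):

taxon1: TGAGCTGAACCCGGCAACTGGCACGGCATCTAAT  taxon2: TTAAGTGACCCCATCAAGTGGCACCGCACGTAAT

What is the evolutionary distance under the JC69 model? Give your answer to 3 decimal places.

0.373

The sequences differ at 10 of 34 sites (2, 4, 5, 9, 13, 14, 18, 25, 29, 30), so p = 10/34 ≈ 0.294118.
d = −(3/4) ln(1 − 4p/3) = −0.75 ln(1 − 0.392157) = −0.75 ln(0.607843)
  = −0.75 × (-0.497839) = 0.373379 substitutions/site.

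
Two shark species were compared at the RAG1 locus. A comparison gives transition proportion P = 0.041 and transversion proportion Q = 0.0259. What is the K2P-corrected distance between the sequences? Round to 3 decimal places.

Under the Kimura two-parameter model, d = −½ ln(1 − 2P − Q) − ¼ ln(1 − 2Q).
1 − 2P − Q = 0.8921, giving −½ ln(0.8921) = 0.057089.
1 − 2Q = 0.9482, giving −¼ ln(0.9482) = 0.013297.
d = 0.057089 + 0.013297 = 0.070386.

0.070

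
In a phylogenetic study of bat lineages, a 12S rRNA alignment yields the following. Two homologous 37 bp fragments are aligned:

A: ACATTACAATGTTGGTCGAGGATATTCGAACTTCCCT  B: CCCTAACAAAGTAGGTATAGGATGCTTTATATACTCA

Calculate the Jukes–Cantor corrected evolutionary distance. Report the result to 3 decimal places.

0.645

The sequences differ at 16 of 37 sites, so p = 16/37 ≈ 0.432432.
d = −(3/4) ln(1 − 4p/3) = −0.75 ln(1 − 0.576576) = −0.75 ln(0.423424)
  = −0.75 × (-0.859381) = 0.644536 substitutions/site.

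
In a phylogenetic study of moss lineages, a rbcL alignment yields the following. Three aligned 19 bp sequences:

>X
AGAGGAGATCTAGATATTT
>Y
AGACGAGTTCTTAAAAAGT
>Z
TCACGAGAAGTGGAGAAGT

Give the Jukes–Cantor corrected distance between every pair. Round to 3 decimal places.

X–Y: 7/19 sites differ → p ≈ 0.368421, d = −0.75 ln(1 − 0.491228) = 0.506816 ≈ 0.507.
X–Z: 9/19 sites differ → p ≈ 0.473684, d = −0.75 ln(1 − 0.631579) = 0.748897 ≈ 0.749.
Y–Z: 8/19 sites differ → p ≈ 0.421053, d = −0.75 ln(1 − 0.561404) = 0.618132 ≈ 0.618.

d(X,Y) = 0.507, d(X,Z) = 0.749, d(Y,Z) = 0.618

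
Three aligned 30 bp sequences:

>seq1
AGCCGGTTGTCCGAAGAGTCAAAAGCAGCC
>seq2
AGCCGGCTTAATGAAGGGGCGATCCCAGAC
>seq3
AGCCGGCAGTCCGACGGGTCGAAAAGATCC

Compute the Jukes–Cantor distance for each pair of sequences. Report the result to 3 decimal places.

seq1–seq2: 12/30 sites differ → p = 0.4, d = −0.75 ln(1 − 0.533333) = 0.571605 ≈ 0.572.
seq1–seq3: 8/30 sites differ → p ≈ 0.266667, d = −0.75 ln(1 − 0.355556) = 0.329526 ≈ 0.330.
seq2–seq3: 13/30 sites differ → p ≈ 0.433333, d = −0.75 ln(1 − 0.577777) = 0.646666 ≈ 0.647.

d(seq1,seq2) = 0.572, d(seq1,seq3) = 0.330, d(seq2,seq3) = 0.647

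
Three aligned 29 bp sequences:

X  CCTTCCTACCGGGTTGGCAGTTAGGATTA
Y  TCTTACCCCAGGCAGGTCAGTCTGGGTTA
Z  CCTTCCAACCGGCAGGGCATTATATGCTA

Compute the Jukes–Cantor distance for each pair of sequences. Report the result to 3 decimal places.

d(X,Y) = 0.602, d(X,Z) = 0.529, d(Y,Z) = 0.529

X–Y: 12/29 sites differ → p ≈ 0.413793, d = −0.75 ln(1 − 0.551724) = 0.601760 ≈ 0.602.
X–Z: 11/29 sites differ → p ≈ 0.37931, d = −0.75 ln(1 − 0.505747) = 0.528531 ≈ 0.529.
Y–Z: 11/29 sites differ → p ≈ 0.37931, d = −0.75 ln(1 − 0.505747) = 0.528531 ≈ 0.529.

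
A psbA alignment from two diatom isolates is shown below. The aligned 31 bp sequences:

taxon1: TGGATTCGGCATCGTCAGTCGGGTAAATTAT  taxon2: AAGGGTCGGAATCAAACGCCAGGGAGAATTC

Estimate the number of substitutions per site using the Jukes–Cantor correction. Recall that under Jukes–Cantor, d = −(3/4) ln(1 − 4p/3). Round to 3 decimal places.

0.874

The sequences differ at 16 of 31 sites, so p = 16/31 ≈ 0.516129.
d = −(3/4) ln(1 − 4p/3) = −0.75 ln(1 − 0.688172) = −0.75 ln(0.311828)
  = −0.75 × (-1.165304) = 0.873978 substitutions/site.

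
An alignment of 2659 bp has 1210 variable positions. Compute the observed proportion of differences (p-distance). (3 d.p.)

0.455

p = 1210/2659 = 0.455058… ≈ 0.455 (to 3 d.p.).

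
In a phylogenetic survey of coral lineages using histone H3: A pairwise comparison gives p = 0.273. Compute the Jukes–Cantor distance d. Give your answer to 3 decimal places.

d = −(3/4) ln(1 − 4p/3) = −0.75 ln(1 − 0.364) = −0.75 ln(0.636)
  = −0.75 × (-0.452557) = 0.339418 substitutions/site.

0.339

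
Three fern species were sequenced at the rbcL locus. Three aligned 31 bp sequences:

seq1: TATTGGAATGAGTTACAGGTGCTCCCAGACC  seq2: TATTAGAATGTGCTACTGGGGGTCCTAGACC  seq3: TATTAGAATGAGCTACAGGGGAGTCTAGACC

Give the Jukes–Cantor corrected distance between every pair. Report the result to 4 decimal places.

d(seq1,seq2) = 0.2687, d(seq1,seq3) = 0.2687, d(seq2,seq3) = 0.1816

seq1–seq2: 7/31 sites differ → p ≈ 0.225806, d = −0.75 ln(1 − 0.301075) = 0.268659 ≈ 0.2687.
seq1–seq3: 7/31 sites differ → p ≈ 0.225806, d = −0.75 ln(1 − 0.301075) = 0.268659 ≈ 0.2687.
seq2–seq3: 5/31 sites differ → p ≈ 0.16129, d = −0.75 ln(1 − 0.215053) = 0.181604 ≈ 0.1816.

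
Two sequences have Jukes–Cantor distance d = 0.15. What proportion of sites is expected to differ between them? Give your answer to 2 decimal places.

0.14

p = (3/4)(1 − e^(−4d/3)) = 0.75 × (1 − e^(-0.2)) = 0.75 × (1 − 0.818731) = 0.135952.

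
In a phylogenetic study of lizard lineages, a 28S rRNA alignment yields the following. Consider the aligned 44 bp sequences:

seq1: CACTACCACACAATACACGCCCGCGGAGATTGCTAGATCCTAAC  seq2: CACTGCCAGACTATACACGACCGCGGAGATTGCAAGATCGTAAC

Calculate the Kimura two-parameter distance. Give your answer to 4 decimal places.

0.1511

Of 44 sites, 1 differences are transitions and 5 are transversions, so P = 1/44 ≈ 0.022727 and Q = 5/44 ≈ 0.113636.
Under the Kimura two-parameter model, d = −½ ln(1 − 2P − Q) − ¼ ln(1 − 2Q).
1 − 2P − Q = 0.84091, giving −½ ln(0.84091) = 0.086635.
1 − 2Q = 0.772728, giving −¼ ln(0.772728) = 0.064457.
d = 0.086635 + 0.064457 = 0.151092.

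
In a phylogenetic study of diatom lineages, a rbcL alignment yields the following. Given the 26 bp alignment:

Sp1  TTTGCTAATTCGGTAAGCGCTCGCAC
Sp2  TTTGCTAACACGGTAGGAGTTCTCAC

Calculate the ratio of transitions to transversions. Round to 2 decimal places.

Transitions are A↔G and C↔T; transversions are all other mismatches.
Transitions: 3. Transversions: 3.
R = 3/3 = 1.00.

1.00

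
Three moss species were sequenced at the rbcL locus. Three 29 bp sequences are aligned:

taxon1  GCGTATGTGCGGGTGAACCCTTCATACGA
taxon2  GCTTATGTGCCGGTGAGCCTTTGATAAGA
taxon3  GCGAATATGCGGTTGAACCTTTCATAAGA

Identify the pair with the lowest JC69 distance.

taxon1–taxon2: 6/29 differ, p = 0.207, d = 0.242.
taxon1–taxon3: 5/29 differ, p = 0.172, d = 0.196.
taxon2–taxon3: 7/29 differ, p = 0.241, d = 0.291.
The smallest distance is between taxon1 and taxon3.

taxon1 and taxon3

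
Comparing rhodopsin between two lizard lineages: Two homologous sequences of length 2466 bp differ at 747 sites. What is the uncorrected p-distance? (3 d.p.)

0.303

p = 747/2466 = 0.302919… ≈ 0.303 (to 3 d.p.).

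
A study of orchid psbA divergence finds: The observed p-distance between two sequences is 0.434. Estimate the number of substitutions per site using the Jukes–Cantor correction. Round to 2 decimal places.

0.65

d = −(3/4) ln(1 − 4p/3) = −0.75 ln(1 − 0.578667) = −0.75 ln(0.421333)
  = −0.75 × (-0.864332) = 0.648249 substitutions/site.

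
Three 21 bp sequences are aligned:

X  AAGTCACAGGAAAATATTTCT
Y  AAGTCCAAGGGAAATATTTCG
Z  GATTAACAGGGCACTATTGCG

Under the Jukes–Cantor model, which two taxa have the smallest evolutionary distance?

X and Y

X–Y: 4/21 differ, p = 0.190, d = 0.220.
X–Z: 8/21 differ, p = 0.381, d = 0.532.
Y–Z: 8/21 differ, p = 0.381, d = 0.532.
The smallest distance is between X and Y.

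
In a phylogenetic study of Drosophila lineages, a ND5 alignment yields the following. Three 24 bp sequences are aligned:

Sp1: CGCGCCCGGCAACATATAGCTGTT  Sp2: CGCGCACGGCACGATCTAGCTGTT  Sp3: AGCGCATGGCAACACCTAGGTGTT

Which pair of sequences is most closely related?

Sp1–Sp2: 4/24 differ, p = 0.167, d = 0.188.
Sp1–Sp3: 6/24 differ, p = 0.250, d = 0.304.
Sp2–Sp3: 6/24 differ, p = 0.250, d = 0.304.
The smallest distance is between Sp1 and Sp2.

Sp1 and Sp2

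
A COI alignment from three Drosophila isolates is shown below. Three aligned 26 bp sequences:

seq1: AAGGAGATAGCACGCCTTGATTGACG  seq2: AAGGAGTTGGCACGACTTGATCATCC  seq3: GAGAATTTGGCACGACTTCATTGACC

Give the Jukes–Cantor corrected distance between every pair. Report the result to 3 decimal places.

seq1–seq2: 7/26 sites differ → p ≈ 0.269231, d = −0.75 ln(1 − 0.358975) = 0.333515 ≈ 0.334.
seq1–seq3: 8/26 sites differ → p ≈ 0.307692, d = −0.75 ln(1 − 0.410256) = 0.396050 ≈ 0.396.
seq2–seq3: 7/26 sites differ → p ≈ 0.269231, d = −0.75 ln(1 − 0.358975) = 0.333515 ≈ 0.334.

d(seq1,seq2) = 0.334, d(seq1,seq3) = 0.396, d(seq2,seq3) = 0.334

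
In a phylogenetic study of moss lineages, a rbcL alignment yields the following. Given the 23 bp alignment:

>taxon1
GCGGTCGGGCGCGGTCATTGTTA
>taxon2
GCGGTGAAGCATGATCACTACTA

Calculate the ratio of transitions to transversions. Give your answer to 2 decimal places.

Transitions are A↔G and C↔T; transversions are all other mismatches.
Transitions: 8. Transversions: 1.
R = 8/1 = 8.00.

8.00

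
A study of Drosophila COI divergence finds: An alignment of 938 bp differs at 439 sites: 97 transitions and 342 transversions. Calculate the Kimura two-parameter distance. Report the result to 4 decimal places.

P = 97/938 ≈ 0.103412 and Q = 342/938 ≈ 0.364606.
Under the Kimura two-parameter model, d = −½ ln(1 − 2P − Q) − ¼ ln(1 − 2Q).
1 − 2P − Q = 0.42857, giving −½ ln(0.42857) = 0.423651.
1 − 2Q = 0.270788, giving −¼ ln(0.270788) = 0.326605.
d = 0.423651 + 0.326605 = 0.750256.

0.7503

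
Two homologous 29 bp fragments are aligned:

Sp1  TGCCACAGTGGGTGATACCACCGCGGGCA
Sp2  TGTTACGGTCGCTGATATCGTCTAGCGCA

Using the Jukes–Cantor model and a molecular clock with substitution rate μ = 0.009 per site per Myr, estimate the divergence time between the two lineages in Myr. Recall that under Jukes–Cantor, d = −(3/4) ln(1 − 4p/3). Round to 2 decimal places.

29.36

The sequences differ at 11 of 29 sites, so p = 11/29 ≈ 0.37931.
d = −(3/4) ln(1 − 4p/3) = −0.75 ln(1 − 0.505747) = −0.75 ln(0.494253)
  = −0.75 × (-0.704708) = 0.528531 substitutions/site.
Under a molecular clock d = 2μt, so t = d/(2μ) = 0.528531 / (2 × 0.009) = 29.36 Myr.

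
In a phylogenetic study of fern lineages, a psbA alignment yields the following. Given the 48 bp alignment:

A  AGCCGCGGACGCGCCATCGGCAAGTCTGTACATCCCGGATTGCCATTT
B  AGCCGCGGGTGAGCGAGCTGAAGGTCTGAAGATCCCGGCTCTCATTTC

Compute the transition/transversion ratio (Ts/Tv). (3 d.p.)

Transitions are A↔G and C↔T; transversions are all other mismatches.
Transitions: 5. Transversions: 11.
R = 5/11 = 0.454545… ≈ 0.455 (to 3 d.p.).

0.455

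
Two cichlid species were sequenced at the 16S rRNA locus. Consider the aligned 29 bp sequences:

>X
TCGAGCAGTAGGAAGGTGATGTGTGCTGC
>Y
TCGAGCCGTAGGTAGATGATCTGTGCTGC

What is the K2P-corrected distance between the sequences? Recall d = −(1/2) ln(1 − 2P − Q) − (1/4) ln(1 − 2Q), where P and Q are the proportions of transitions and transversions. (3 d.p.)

Of 29 sites, 1 differences are transitions and 3 are transversions, so P = 1/29 ≈ 0.034483 and Q = 3/29 ≈ 0.103448.
Under the Kimura two-parameter model, d = −½ ln(1 − 2P − Q) − ¼ ln(1 − 2Q).
1 − 2P − Q = 0.827586, giving −½ ln(0.827586) = 0.094621.
1 − 2Q = 0.793104, giving −¼ ln(0.793104) = 0.057950.
d = 0.094621 + 0.057950 = 0.152571.

0.153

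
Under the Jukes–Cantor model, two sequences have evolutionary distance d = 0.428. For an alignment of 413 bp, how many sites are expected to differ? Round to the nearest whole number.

Invert JC69: p = (3/4)(1 − e^(−4d/3)) = 0.75 × (1 − e^(-0.570667)) = 0.75 × (1 − 0.565148) = 0.326139.
Expected differing sites = pL ≈ 0.326139 × 413 = 134.695407 ≈ 135.

135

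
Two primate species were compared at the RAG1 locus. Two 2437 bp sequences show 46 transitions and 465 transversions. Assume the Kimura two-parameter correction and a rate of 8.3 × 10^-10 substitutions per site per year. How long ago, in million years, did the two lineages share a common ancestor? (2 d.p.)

150.55

P = 46/2437 ≈ 0.018876 and Q = 465/2437 ≈ 0.190808.
Under the Kimura two-parameter model, d = −½ ln(1 − 2P − Q) − ¼ ln(1 − 2Q).
1 − 2P − Q = 0.77144, giving −½ ln(0.77144) = 0.129748.
1 − 2Q = 0.618384, giving −¼ ln(0.618384) = 0.120161.
d = 0.129748 + 0.120161 = 0.249909.
Under a molecular clock d = 2μt, so t = d/(2μ) = 0.249909 / (2 × 8.3 × 10^-10) = 150.55 million years.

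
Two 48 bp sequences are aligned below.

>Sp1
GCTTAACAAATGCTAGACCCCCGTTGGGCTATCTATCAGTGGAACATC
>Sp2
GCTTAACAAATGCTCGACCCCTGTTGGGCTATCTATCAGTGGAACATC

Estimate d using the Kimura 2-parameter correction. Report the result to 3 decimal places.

Of 48 sites, 1 differences are transitions and 1 are transversions, so P = 1/48 ≈ 0.020833 and Q = 1/48 ≈ 0.020833.
Under the Kimura two-parameter model, d = −½ ln(1 − 2P − Q) − ¼ ln(1 − 2Q).
1 − 2P − Q = 0.937501, giving −½ ln(0.937501) = 0.032269.
1 − 2Q = 0.958334, giving −¼ ln(0.958334) = 0.010640.
d = 0.032269 + 0.010640 = 0.042909.

0.043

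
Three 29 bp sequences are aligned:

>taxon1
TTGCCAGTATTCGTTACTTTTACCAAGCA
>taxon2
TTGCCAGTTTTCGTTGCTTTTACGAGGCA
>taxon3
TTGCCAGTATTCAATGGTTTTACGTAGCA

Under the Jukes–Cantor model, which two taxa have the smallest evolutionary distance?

taxon1–taxon2: 4/29 differ, p = 0.138, d = 0.152.
taxon1–taxon3: 6/29 differ, p = 0.207, d = 0.242.
taxon2–taxon3: 6/29 differ, p = 0.207, d = 0.242.
The smallest distance is between taxon1 and taxon2.

taxon1 and taxon2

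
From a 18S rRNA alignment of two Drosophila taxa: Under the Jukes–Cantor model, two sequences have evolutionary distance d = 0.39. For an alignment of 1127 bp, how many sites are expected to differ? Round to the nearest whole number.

Invert JC69: p = (3/4)(1 − e^(−4d/3)) = 0.75 × (1 − e^(-0.52)) = 0.75 × (1 − 0.594521) = 0.304109.
Expected differing sites = pL ≈ 0.304109 × 1127 = 342.730843 ≈ 343.

343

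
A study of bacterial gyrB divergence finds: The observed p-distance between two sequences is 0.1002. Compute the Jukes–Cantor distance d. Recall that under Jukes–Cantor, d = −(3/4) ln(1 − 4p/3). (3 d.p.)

0.108

d = −(3/4) ln(1 − 4p/3) = −0.75 ln(1 − 0.1336) = −0.75 ln(0.8664)
  = −0.75 × (-0.143409) = 0.107557 substitutions/site.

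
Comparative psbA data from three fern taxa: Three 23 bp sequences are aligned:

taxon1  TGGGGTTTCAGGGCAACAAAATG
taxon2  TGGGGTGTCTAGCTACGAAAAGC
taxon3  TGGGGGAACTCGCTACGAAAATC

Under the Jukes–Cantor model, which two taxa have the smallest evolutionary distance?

taxon2 and taxon3

taxon1–taxon2: 9/23 differ, p = 0.391, d = 0.553.
taxon1–taxon3: 10/23 differ, p = 0.435, d = 0.650.
taxon2–taxon3: 5/23 differ, p = 0.217, d = 0.257.
The smallest distance is between taxon2 and taxon3.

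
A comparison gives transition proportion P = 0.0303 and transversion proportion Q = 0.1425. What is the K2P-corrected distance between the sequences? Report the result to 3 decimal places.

Under the Kimura two-parameter model, d = −½ ln(1 − 2P − Q) − ¼ ln(1 − 2Q).
1 − 2P − Q = 0.7969, giving −½ ln(0.7969) = 0.113513.
1 − 2Q = 0.715, giving −¼ ln(0.715) = 0.083868.
d = 0.113513 + 0.083868 = 0.197381.

0.197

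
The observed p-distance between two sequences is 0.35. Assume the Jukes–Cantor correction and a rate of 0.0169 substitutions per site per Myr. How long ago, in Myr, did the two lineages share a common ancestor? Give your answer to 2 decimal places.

d = −(3/4) ln(1 − 4p/3) = −0.75 ln(1 − 0.466667) = −0.75 ln(0.533333)
  = −0.75 × (-0.628609) = 0.471457 substitutions/site.
Under a molecular clock d = 2μt, so t = d/(2μ) = 0.471457 / (2 × 0.0169) = 13.95 Myr.

13.95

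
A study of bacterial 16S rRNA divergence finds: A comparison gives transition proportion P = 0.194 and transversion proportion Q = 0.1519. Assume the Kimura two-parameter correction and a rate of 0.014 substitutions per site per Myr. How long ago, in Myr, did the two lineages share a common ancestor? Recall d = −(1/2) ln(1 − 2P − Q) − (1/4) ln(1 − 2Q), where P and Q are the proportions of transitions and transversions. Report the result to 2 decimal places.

17.10

Under the Kimura two-parameter model, d = −½ ln(1 − 2P − Q) − ¼ ln(1 − 2Q).
1 − 2P − Q = 0.4601, giving −½ ln(0.4601) = 0.388156.
1 − 2Q = 0.6962, giving −¼ ln(0.6962) = 0.090530.
d = 0.388156 + 0.090530 = 0.478686.
Under a molecular clock d = 2μt, so t = d/(2μ) = 0.478686 / (2 × 0.014) = 17.10 Myr.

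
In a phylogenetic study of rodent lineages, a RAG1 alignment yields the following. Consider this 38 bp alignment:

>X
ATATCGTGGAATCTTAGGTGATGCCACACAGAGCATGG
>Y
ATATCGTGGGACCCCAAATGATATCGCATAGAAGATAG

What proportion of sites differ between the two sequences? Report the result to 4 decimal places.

0.3421

The sequences differ at 13 of 38 positions.
p = 13/38 = 0.342105… ≈ 0.3421 (to 4 d.p.).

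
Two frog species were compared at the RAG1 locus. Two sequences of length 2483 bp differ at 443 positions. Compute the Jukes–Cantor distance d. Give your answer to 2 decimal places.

p = 443/2483 ≈ 0.178413.
d = −(3/4) ln(1 − 4p/3) = −0.75 ln(1 − 0.237884) = −0.75 ln(0.762116)
  = −0.75 × (-0.271657) = 0.203743 substitutions/site.

0.20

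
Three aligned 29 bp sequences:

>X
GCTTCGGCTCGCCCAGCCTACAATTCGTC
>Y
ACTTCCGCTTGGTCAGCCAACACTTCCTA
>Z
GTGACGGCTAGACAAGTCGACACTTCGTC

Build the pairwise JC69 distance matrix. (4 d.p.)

d(X,Y) = 0.4006, d(X,Z) = 0.4006, d(Y,Z) = 0.6829

X–Y: 9/29 sites differ → p ≈ 0.310345, d = −0.75 ln(1 − 0.413793) = 0.400562 ≈ 0.4006.
X–Z: 9/29 sites differ → p ≈ 0.310345, d = −0.75 ln(1 − 0.413793) = 0.400562 ≈ 0.4006.
Y–Z: 13/29 sites differ → p ≈ 0.448276, d = −0.75 ln(1 − 0.597701) = 0.682920 ≈ 0.6829.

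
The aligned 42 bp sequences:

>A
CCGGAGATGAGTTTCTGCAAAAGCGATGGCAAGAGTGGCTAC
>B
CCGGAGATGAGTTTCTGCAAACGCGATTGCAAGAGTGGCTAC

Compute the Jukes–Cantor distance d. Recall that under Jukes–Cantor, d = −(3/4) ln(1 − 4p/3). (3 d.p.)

0.049

The sequences differ at 2 of 42 sites (22, 28), so p = 2/42 ≈ 0.047619.
d = −(3/4) ln(1 − 4p/3) = −0.75 ln(1 − 0.063492) = −0.75 ln(0.936508)
  = −0.75 × (-0.065597) = 0.049198 substitutions/site.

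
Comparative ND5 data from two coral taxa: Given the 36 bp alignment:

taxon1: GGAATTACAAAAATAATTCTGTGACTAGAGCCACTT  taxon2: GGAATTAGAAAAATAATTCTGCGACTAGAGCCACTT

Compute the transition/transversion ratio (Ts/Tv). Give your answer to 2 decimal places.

Transitions are A↔G and C↔T; transversions are all other mismatches.
Transitions: 1. Transversions: 1.
R = 1/1 = 1.00.

1.00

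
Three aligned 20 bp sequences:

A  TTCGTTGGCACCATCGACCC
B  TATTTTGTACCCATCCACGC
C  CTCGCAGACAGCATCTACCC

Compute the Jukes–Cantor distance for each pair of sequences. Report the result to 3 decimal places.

A–B: 8/20 sites differ → p = 0.4, d = −0.75 ln(1 − 0.533333) = 0.571605 ≈ 0.572.
A–C: 6/20 sites differ → p = 0.3, d = −0.75 ln(1 − 0.4) = 0.383119 ≈ 0.383.
B–C: 12/20 sites differ → p = 0.6, d = −0.75 ln(1 − 0.8) = 1.207078 ≈ 1.207.

d(A,B) = 0.572, d(A,C) = 0.383, d(B,C) = 1.207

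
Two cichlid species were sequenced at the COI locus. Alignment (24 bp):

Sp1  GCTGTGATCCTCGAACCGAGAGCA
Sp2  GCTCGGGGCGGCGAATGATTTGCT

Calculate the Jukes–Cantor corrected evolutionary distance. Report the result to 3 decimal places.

The sequences differ at 13 of 24 sites, so p = 13/24 ≈ 0.541667.
d = −(3/4) ln(1 − 4p/3) = −0.75 ln(1 − 0.722223) = −0.75 ln(0.277777)
  = −0.75 × (-1.280937) = 0.960703 substitutions/site.

0.961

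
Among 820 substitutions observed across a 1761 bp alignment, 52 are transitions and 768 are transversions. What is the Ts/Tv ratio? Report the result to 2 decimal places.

0.07

R = 52/768 = 0.067708… ≈ 0.07 (to 2 d.p.).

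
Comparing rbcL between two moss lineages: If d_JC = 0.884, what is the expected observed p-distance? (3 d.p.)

p = (3/4)(1 − e^(−4d/3)) = 0.75 × (1 − e^(-1.178667)) = 0.75 × (1 − 0.307689) = 0.519233.

0.519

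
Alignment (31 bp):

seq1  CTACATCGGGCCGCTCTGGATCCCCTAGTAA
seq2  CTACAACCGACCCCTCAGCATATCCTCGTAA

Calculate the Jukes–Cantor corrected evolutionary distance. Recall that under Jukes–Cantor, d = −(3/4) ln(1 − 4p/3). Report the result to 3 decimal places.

The sequences differ at 9 of 31 sites (6, 8, 10, 13, 17, 19, 22, 23, 27), so p = 9/31 ≈ 0.290323.
d = −(3/4) ln(1 − 4p/3) = −0.75 ln(1 − 0.387097) = −0.75 ln(0.612903)
  = −0.75 × (-0.489549) = 0.367162 substitutions/site.

0.367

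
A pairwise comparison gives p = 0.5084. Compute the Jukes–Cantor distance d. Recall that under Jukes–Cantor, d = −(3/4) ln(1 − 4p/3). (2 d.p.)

d = −(3/4) ln(1 − 4p/3) = −0.75 ln(1 − 0.677867) = −0.75 ln(0.322133)
  = −0.75 × (-1.132791) = 0.849593 substitutions/site.

0.85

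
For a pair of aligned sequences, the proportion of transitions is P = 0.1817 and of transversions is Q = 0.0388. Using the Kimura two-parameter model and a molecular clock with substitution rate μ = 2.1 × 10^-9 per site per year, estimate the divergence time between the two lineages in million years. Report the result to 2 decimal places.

66.06

Under the Kimura two-parameter model, d = −½ ln(1 − 2P − Q) − ¼ ln(1 − 2Q).
1 − 2P − Q = 0.5978, giving −½ ln(0.5978) = 0.257250.
1 − 2Q = 0.9224, giving −¼ ln(0.9224) = 0.020194.
d = 0.257250 + 0.020194 = 0.277444.
Under a molecular clock d = 2μt, so t = d/(2μ) = 0.277444 / (2 × 2.1 × 10^-9) = 66.06 million years.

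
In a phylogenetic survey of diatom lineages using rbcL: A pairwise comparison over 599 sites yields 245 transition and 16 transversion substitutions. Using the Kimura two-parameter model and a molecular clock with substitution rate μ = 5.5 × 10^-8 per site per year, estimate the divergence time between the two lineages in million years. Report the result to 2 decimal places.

8.59

P = 245/599 ≈ 0.409015 and Q = 16/599 ≈ 0.026711.
Under the Kimura two-parameter model, d = −½ ln(1 − 2P − Q) − ¼ ln(1 − 2Q).
1 − 2P − Q = 0.155259, giving −½ ln(0.155259) = 0.931330.
1 − 2Q = 0.946578, giving −¼ ln(0.946578) = 0.013725.
d = 0.931330 + 0.013725 = 0.945055.
Under a molecular clock d = 2μt, so t = d/(2μ) = 0.945055 / (2 × 5.5 × 10^-8) = 8.59 million years.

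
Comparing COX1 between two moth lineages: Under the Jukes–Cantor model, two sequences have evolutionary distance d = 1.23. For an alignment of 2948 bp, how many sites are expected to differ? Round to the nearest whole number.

Invert JC69: p = (3/4)(1 − e^(−4d/3)) = 0.75 × (1 − e^(-1.64)) = 0.75 × (1 − 0.193980) = 0.604515.
Expected differing sites = pL ≈ 0.604515 × 2948 = 1782.11022 ≈ 1782.

1782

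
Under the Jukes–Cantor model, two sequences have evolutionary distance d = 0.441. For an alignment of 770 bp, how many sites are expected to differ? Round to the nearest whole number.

257

Invert JC69: p = (3/4)(1 − e^(−4d/3)) = 0.75 × (1 − e^(-0.588)) = 0.75 × (1 − 0.555437) = 0.333422.
Expected differing sites = pL ≈ 0.333422 × 770 = 256.73494 ≈ 257.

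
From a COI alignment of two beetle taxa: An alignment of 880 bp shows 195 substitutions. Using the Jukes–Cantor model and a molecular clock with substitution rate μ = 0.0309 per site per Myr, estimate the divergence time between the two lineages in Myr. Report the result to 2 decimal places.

p = 195/880 ≈ 0.221591.
d = −(3/4) ln(1 − 4p/3) = −0.75 ln(1 − 0.295455) = −0.75 ln(0.704545)
  = −0.75 × (-0.350203) = 0.262652 substitutions/site.
Under a molecular clock d = 2μt, so t = d/(2μ) = 0.262652 / (2 × 0.0309) = 4.25 Myr.

4.25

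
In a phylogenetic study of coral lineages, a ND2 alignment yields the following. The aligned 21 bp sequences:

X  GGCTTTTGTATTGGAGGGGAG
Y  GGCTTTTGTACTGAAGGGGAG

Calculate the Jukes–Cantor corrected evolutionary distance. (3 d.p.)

The sequences differ at 2 of 21 sites (11, 14), so p = 2/21 ≈ 0.095238.
d = −(3/4) ln(1 − 4p/3) = −0.75 ln(1 − 0.126984) = −0.75 ln(0.873016)
  = −0.75 × (-0.135801) = 0.101851 substitutions/site.

0.102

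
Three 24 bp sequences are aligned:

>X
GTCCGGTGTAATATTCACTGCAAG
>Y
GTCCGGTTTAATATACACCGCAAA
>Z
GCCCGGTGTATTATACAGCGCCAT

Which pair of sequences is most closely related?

X and Y

X–Y: 4/24 differ, p = 0.167, d = 0.188.
X–Z: 7/24 differ, p = 0.292, d = 0.369.
Y–Z: 6/24 differ, p = 0.250, d = 0.304.
The smallest distance is between X and Y.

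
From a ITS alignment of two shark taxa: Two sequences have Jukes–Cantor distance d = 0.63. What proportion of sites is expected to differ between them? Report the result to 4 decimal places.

0.4262

p = (3/4)(1 − e^(−4d/3)) = 0.75 × (1 − e^(-0.84)) = 0.75 × (1 − 0.431711) = 0.426217.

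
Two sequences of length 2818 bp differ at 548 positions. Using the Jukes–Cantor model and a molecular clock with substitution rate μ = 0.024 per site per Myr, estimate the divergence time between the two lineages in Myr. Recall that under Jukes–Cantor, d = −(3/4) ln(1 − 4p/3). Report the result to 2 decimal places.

p = 548/2818 ≈ 0.194464.
d = −(3/4) ln(1 − 4p/3) = −0.75 ln(1 − 0.259285) = −0.75 ln(0.740715)
  = −0.75 × (-0.300139) = 0.225104 substitutions/site.
Under a molecular clock d = 2μt, so t = d/(2μ) = 0.225104 / (2 × 0.024) = 4.69 Myr.

4.69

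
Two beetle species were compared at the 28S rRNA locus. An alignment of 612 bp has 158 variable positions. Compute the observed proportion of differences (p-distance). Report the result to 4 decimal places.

p = 158/612 = 0.258169… ≈ 0.2582 (to 4 d.p.).

0.2582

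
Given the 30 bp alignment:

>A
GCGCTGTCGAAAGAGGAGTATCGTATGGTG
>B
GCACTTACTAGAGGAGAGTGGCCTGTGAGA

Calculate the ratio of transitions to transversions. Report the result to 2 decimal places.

1.33

Transitions are A↔G and C↔T; transversions are all other mismatches.
Transitions: 8. Transversions: 6.
R = 8/6 = 1.333333… ≈ 1.33 (to 2 d.p.).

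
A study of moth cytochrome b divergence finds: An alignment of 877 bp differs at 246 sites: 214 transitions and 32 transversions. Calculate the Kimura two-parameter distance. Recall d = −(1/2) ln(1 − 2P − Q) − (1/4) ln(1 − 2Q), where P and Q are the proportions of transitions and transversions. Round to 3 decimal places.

P = 214/877 ≈ 0.244014 and Q = 32/877 ≈ 0.036488.
Under the Kimura two-parameter model, d = −½ ln(1 − 2P − Q) − ¼ ln(1 − 2Q).
1 − 2P − Q = 0.475484, giving −½ ln(0.475484) = 0.371711.
1 − 2Q = 0.927024, giving −¼ ln(0.927024) = 0.018944.
d = 0.371711 + 0.018944 = 0.390655.

0.391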